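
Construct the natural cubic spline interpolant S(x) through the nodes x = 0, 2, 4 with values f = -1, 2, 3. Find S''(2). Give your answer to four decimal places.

-0.7500

Let M_i = S''(x_i). Step sizes h_i = 2, 2; slopes of the chords Δ_i = (y_(i+1) - y_i)/h_i = 3/2, 1/2.
  2·M_0 + 8·M_1 + 2·M_2 = 6(Δ_1 - Δ_0) = -6
Natural end conditions: M_0 = M_2 = 0.
Hence M_0 = 0, M_1 = -3/4, M_2 = 0.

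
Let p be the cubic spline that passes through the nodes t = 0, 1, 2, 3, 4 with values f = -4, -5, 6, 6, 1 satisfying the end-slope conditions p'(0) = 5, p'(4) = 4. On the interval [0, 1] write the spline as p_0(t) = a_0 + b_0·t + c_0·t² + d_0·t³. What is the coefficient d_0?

With m_i denoting the second derivative at x_i, h_i = 1, 1, 1, 1, and Δ_i = (y_(i+1) − y_i)/h_i = -1, 11, 0, -5:
  1·m_0 + 4·m_1 + 1·m_2 = 6(Δ_1 - Δ_0) = 72
  1·m_1 + 4·m_2 + 1·m_3 = 6(Δ_2 - Δ_1) = -66
  1·m_2 + 4·m_3 + 1·m_4 = 6(Δ_3 - Δ_2) = -30
Clamped end conditions give two more equations: 2h_0·m_0 + h_0·m_1 = 6(Δ_0 - p'(0)) = -36 and h_3·m_3 + 2h_3·m_4 = 6(p'(4) - Δ_3) = 54.
Hence m_0 = -34, m_1 = 32, m_2 = -22, m_3 = -10, m_4 = 32.
On [0, 1], with p_0(t) = a_0 + b_0·t + c_0·t² + d_0·t³: c_0 = m_0/2 = -17, d_0 = (m_1 - m_0)/(6h_0) = 11, b_0 = Δ_0 - h_0(2m_0 + m_1)/6 = 5.

11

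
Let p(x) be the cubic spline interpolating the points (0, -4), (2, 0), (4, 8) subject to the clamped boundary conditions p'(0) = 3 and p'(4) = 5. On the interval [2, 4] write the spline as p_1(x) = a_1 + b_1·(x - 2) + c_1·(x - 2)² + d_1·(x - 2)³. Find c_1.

1

With M_i denoting the second derivative at x_i, h_i = 2, 2, and Δ_i = (y_(i+1) − y_i)/h_i = 2, 4:
  2·M_0 + 8·M_1 + 2·M_2 = 6(Δ_1 - Δ_0) = 12
Clamped end conditions give two more equations: 2h_0·M_0 + h_0·M_1 = 6(Δ_0 - p'(0)) = -6 and h_1·M_1 + 2h_1·M_2 = 6(p'(4) - Δ_1) = 6.
Forward elimination and back-substitution give M_0 = -5/2, M_1 = 2, M_2 = 1/2.
On [2, 4], with p_1(x) = a_1 + b_1·(x - 2) + c_1·(x - 2)² + d_1·(x - 2)³: c_1 = M_1/2 = 1, d_1 = (M_2 - M_1)/(6h_1) = -1/8, b_1 = Δ_1 - h_1(2M_1 + M_2)/6 = 5/2.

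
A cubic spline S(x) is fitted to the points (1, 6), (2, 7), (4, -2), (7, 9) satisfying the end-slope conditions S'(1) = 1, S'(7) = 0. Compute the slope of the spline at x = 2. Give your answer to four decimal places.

With M_i denoting the second derivative at x_i, h_i = 1, 2, 3, and Δ_i = (y_(i+1) − y_i)/h_i = 1, -9/2, 11/3:
  1·M_0 + 6·M_1 + 2·M_2 = 6(Δ_1 - Δ_0) = -33
  2·M_1 + 10·M_2 + 3·M_3 = 6(Δ_2 - Δ_1) = 49
Clamped end conditions give two more equations: 2h_0·M_0 + h_0·M_1 = 6(Δ_0 - S'(1)) = 0 and h_2·M_2 + 2h_2·M_3 = 6(S'(7) - Δ_2) = -22.
Solving: M_0 = 89/19, M_1 = -178/19, M_2 = 176/19, M_3 = -473/57.
On [2, 4], S'(x) = b_1 + 2c_1·(x - 2) + 3d_1·(x - 2)² with b_1 = Δ_1 - h_1(2M_1 + M_2)/6 = -51/38, c_1 = M_1/2 = -89/19, d_1 = (M_2 - M_1)/(6h_1) = 59/38. So S'(2) = -51/38.

-1.3421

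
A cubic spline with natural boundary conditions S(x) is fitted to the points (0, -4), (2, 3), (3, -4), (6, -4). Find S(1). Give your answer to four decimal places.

Write M_i for S''(x_i). With h_i = 2, 1, 3 and divided differences Δ_i = 7/2, -7, 0, the continuity of S' gives the tridiagonal system
  2·M_0 + 6·M_1 + 1·M_2 = 6(Δ_1 - Δ_0) = -63
  1·M_1 + 8·M_2 + 3·M_3 = 6(Δ_2 - Δ_1) = 42
Natural end conditions: M_0 = M_3 = 0.
Solving the tridiagonal system: M_0 = 0, M_1 = -546/47, M_2 = 315/47, M_3 = 0.
On [0, 2], S(x) = -4 + 693/94·x + 0·x² - 91/94·x³.
With x = 1: S(1) = 113/47.

2.4043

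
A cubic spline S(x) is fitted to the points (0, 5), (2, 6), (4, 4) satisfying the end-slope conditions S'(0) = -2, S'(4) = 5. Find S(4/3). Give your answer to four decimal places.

Let M_i = S''(x_i). Step sizes h_i = 2, 2; slopes of the chords Δ_i = (y_(i+1) - y_i)/h_i = 1/2, -1.
  2·M_0 + 8·M_1 + 2·M_2 = 6(Δ_1 - Δ_0) = -9
Clamped end conditions give two more equations: 2h_0·M_0 + h_0·M_1 = 6(Δ_0 - S'(0)) = 15 and h_1·M_1 + 2h_1·M_2 = 6(S'(4) - Δ_1) = 36.
Hence M_0 = 53/8, M_1 = -23/4, M_2 = 95/8.
On [0, 2], S(x) = 5 - 2·x + 53/16·x² - 33/32·x³.
With x = 4/3: S(4/3) = 52/9.

5.7778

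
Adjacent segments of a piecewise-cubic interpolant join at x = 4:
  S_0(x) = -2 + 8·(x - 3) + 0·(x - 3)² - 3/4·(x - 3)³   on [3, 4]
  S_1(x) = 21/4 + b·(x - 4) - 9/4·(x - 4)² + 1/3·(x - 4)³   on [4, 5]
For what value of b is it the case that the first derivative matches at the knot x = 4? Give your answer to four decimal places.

5.7500

S_0'(x) = 8 + 0·(x - 3) - 9/4·(x - 3)², so S_0'(4) = 23/4. On the right, S_1'(4) = b, so b = 23/4.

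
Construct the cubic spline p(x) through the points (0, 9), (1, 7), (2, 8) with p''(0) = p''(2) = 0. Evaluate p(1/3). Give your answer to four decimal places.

Let m_i = p''(x_i). Step sizes h_i = 1, 1; slopes of the chords Δ_i = (y_(i+1) - y_i)/h_i = -2, 1.
  1·m_0 + 4·m_1 + 1·m_2 = 6(Δ_1 - Δ_0) = 18
Natural end conditions: m_0 = m_2 = 0.
Hence m_0 = 0, m_1 = 9/2, m_2 = 0.
On [0, 1], p(x) = 9 - 11/4·x + 0·x² + 3/4·x³.
With x = 1/3: p(1/3) = 73/9.

8.1111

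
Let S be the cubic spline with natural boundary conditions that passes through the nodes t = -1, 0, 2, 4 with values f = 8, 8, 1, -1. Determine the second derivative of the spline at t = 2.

Write M_i for S''(x_i). With h_i = 1, 2, 2 and divided differences Δ_i = 0, -7/2, -1, the continuity of S' gives the tridiagonal system
  1·M_0 + 6·M_1 + 2·M_2 = 6(Δ_1 - Δ_0) = -21
  2·M_1 + 8·M_2 + 2·M_3 = 6(Δ_2 - Δ_1) = 15
Natural end conditions: M_0 = M_3 = 0.
Solving the tridiagonal system: M_0 = 0, M_1 = -9/2, M_2 = 3, M_3 = 0.

3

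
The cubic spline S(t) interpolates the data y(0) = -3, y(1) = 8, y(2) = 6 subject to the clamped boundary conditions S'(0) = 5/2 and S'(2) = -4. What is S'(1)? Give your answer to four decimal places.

Put M_i = S'' at the i-th knot. Here h = (1, 1) and Δ = (11, -2), so the interior equations h_(i-1)·M_(i-1) + 2(h_(i-1)+h_i)·M_i + h_i·M_(i+1) = 6(Δ_i − Δ_(i-1)) read
  1·M_0 + 4·M_1 + 1·M_2 = 6(Δ_1 - Δ_0) = -78
Clamped end conditions give two more equations: 2h_0·M_0 + h_0·M_1 = 6(Δ_0 - S'(0)) = 51 and h_1·M_1 + 2h_1·M_2 = 6(S'(2) - Δ_1) = -12.
Solving: M_0 = 167/4, M_1 = -65/2, M_2 = 41/4.
On [1, 2], S'(t) = b_1 + 2c_1·(t - 1) + 3d_1·(t - 1)² with b_1 = Δ_1 - h_1(2M_1 + M_2)/6 = 57/8, c_1 = M_1/2 = -65/4, d_1 = (M_2 - M_1)/(6h_1) = 57/8. So S'(1) = 57/8.

7.1250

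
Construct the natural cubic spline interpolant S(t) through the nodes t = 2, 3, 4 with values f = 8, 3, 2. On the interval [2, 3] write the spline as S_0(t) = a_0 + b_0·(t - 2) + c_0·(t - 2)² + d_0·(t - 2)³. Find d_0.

Let M_i = S''(x_i). Step sizes h_i = 1, 1; slopes of the chords Δ_i = (y_(i+1) - y_i)/h_i = -5, -1.
  1·M_0 + 4·M_1 + 1·M_2 = 6(Δ_1 - Δ_0) = 24
Natural end conditions: M_0 = M_2 = 0.
Hence M_0 = 0, M_1 = 6, M_2 = 0.
On [2, 3], with S_0(t) = a_0 + b_0·(t - 2) + c_0·(t - 2)² + d_0·(t - 2)³: c_0 = M_0/2 = 0, d_0 = (M_1 - M_0)/(6h_0) = 1, b_0 = Δ_0 - h_0(2M_0 + M_1)/6 = -6.

1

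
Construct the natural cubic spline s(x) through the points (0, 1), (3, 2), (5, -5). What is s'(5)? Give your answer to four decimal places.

Let m_i = s''(x_i). Step sizes h_i = 3, 2; slopes of the chords Δ_i = (y_(i+1) - y_i)/h_i = 1/3, -7/2.
  3·m_0 + 10·m_1 + 2·m_2 = 6(Δ_1 - Δ_0) = -23
Natural end conditions: m_0 = m_2 = 0.
Solving: m_0 = 0, m_1 = -23/10, m_2 = 0.
On [3, 5], s'(x) = b_1 + 2c_1·(x - 3) + 3d_1·(x - 3)² with b_1 = Δ_1 - h_1(2m_1 + m_2)/6 = -59/30, c_1 = m_1/2 = -23/20, d_1 = (m_2 - m_1)/(6h_1) = 23/120. So s'(5) = -64/15.

-4.2667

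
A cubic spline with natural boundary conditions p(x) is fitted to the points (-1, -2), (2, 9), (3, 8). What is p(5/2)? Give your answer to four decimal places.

Write m_i for p''(x_i). With h_i = 3, 1 and divided differences Δ_i = 11/3, -1, the continuity of p' gives the tridiagonal system
  3·m_0 + 8·m_1 + 1·m_2 = 6(Δ_1 - Δ_0) = -28
Natural end conditions: m_0 = m_2 = 0.
Forward elimination and back-substitution give m_0 = 0, m_1 = -7/2, m_2 = 0.
On [2, 3], p(x) = 9 + 1/6·(x - 2) - 7/4·(x - 2)² + 7/12·(x - 2)³.
With (x - 2) = 1/2: p(5/2) = 279/32.

8.7188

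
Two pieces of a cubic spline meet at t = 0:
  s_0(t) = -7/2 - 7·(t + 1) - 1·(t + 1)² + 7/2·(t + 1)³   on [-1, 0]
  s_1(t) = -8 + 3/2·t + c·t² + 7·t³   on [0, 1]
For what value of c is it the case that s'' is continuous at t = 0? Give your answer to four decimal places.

s_0''(t) = -2 + 21·(t + 1), so s_0''(0) = 19. On the right, s_1''(0) = 2c, so c = 19/2.

9.5000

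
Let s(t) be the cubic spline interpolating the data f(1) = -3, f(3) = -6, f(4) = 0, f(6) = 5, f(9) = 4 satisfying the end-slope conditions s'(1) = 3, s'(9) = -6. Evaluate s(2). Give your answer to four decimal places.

-4.4284

Put M_i = s'' at the i-th knot. Here h = (2, 1, 2, 3) and Δ = (-3/2, 6, 5/2, -1/3), so the interior equations h_(i-1)·M_(i-1) + 2(h_(i-1)+h_i)·M_i + h_i·M_(i+1) = 6(Δ_i − Δ_(i-1)) read
  2·M_0 + 6·M_1 + 1·M_2 = 6(Δ_1 - Δ_0) = 45
  1·M_1 + 6·M_2 + 2·M_3 = 6(Δ_2 - Δ_1) = -21
  2·M_2 + 10·M_3 + 3·M_4 = 6(Δ_3 - Δ_2) = -17
Clamped end conditions give two more equations: 2h_0·M_0 + h_0·M_1 = 6(Δ_0 - s'(1)) = -27 and h_3·M_3 + 2h_3·M_4 = 6(s'(9) - Δ_3) = -34.
Solving the tridiagonal system: M_0 = -7981/604, M_1 = 1952/151, M_2 = -1853/302, M_3 = 218/151, M_4 = -2894/453.
On [1, 3], s(t) = -3 + 3·(t - 1) - 7981/1208·(t - 1)² + 5263/2416·(t - 1)³.
With (t - 1) = 1: s(2) = -10699/2416.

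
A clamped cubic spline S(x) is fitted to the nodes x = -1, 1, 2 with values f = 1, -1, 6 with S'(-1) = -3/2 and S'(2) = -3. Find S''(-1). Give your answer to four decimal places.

-7.7500

With σ_i denoting the second derivative at x_i, h_i = 2, 1, and Δ_i = (y_(i+1) − y_i)/h_i = -1, 7:
  2·σ_0 + 6·σ_1 + 1·σ_2 = 6(Δ_1 - Δ_0) = 48
Clamped end conditions give two more equations: 2h_0·σ_0 + h_0·σ_1 = 6(Δ_0 - S'(-1)) = 3 and h_1·σ_1 + 2h_1·σ_2 = 6(S'(2) - Δ_1) = -60.
Forward elimination and back-substitution give σ_0 = -31/4, σ_1 = 17, σ_2 = -77/2.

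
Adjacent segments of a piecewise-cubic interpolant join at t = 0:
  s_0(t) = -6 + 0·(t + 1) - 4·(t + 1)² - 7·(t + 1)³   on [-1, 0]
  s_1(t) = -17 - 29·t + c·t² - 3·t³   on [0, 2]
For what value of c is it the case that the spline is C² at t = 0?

s_0''(t) = -8 - 42·(t + 1), so s_0''(0) = -50. On the right, s_1''(0) = 2c, so c = -25.

-25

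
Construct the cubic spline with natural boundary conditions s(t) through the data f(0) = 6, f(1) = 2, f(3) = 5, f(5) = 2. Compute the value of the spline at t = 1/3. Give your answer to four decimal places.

4.3300

With M_i denoting the second derivative at x_i, h_i = 1, 2, 2, and Δ_i = (y_(i+1) − y_i)/h_i = -4, 3/2, -3/2:
  1·M_0 + 6·M_1 + 2·M_2 = 6(Δ_1 - Δ_0) = 33
  2·M_1 + 8·M_2 + 2·M_3 = 6(Δ_2 - Δ_1) = -18
Natural end conditions: M_0 = M_3 = 0.
Forward elimination and back-substitution give M_0 = 0, M_1 = 75/11, M_2 = -87/22, M_3 = 0.
On [0, 1], s(t) = 6 - 113/22·t + 0·t² + 25/22·t³.
With t = 1/3: s(1/3) = 1286/297.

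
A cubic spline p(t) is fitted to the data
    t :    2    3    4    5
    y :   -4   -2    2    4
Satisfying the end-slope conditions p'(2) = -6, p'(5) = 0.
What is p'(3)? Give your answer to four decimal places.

5.2000

Let σ_i = p''(x_i). Step sizes h_i = 1, 1, 1; slopes of the chords Δ_i = (y_(i+1) - y_i)/h_i = 2, 4, 2.
  1·σ_0 + 4·σ_1 + 1·σ_2 = 6(Δ_1 - Δ_0) = 12
  1·σ_1 + 4·σ_2 + 1·σ_3 = 6(Δ_2 - Δ_1) = -12
Clamped end conditions give two more equations: 2h_0·σ_0 + h_0·σ_1 = 6(Δ_0 - p'(2)) = 48 and h_2·σ_2 + 2h_2·σ_3 = 6(p'(5) - Δ_2) = -12.
Solving: σ_0 = 128/5, σ_1 = -16/5, σ_2 = -4/5, σ_3 = -28/5.
On [3, 4], p'(t) = b_1 + 2c_1·(t - 3) + 3d_1·(t - 3)² with b_1 = Δ_1 - h_1(2σ_1 + σ_2)/6 = 26/5, c_1 = σ_1/2 = -8/5, d_1 = (σ_2 - σ_1)/(6h_1) = 2/5. So p'(3) = 26/5.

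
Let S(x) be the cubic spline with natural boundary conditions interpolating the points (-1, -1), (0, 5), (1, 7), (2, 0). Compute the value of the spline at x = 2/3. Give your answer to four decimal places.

Write m_i for S''(x_i). With h_i = 1, 1, 1 and divided differences Δ_i = 6, 2, -7, the continuity of S' gives the tridiagonal system
  1·m_0 + 4·m_1 + 1·m_2 = 6(Δ_1 - Δ_0) = -24
  1·m_1 + 4·m_2 + 1·m_3 = 6(Δ_2 - Δ_1) = -54
Natural end conditions: m_0 = m_3 = 0.
Forward elimination and back-substitution give m_0 = 0, m_1 = -14/5, m_2 = -64/5, m_3 = 0.
On [0, 1], S(x) = 5 + 76/15·x - 7/5·x² - 5/3·x³.
With x = 2/3: S(2/3) = 2941/405.

7.2617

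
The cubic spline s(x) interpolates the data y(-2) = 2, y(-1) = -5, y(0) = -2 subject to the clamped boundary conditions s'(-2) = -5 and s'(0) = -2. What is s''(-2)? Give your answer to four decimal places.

With σ_i denoting the second derivative at x_i, h_i = 1, 1, and Δ_i = (y_(i+1) − y_i)/h_i = -7, 3:
  1·σ_0 + 4·σ_1 + 1·σ_2 = 6(Δ_1 - Δ_0) = 60
Clamped end conditions give two more equations: 2h_0·σ_0 + h_0·σ_1 = 6(Δ_0 - s'(-2)) = -12 and h_1·σ_1 + 2h_1·σ_2 = 6(s'(0) - Δ_1) = -30.
Solving: σ_0 = -39/2, σ_1 = 27, σ_2 = -57/2.

-19.5000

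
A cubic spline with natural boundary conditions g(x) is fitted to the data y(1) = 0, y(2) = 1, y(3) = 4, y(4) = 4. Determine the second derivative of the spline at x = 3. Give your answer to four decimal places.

-5.6000

With m_i denoting the second derivative at x_i, h_i = 1, 1, 1, and Δ_i = (y_(i+1) − y_i)/h_i = 1, 3, 0:
  1·m_0 + 4·m_1 + 1·m_2 = 6(Δ_1 - Δ_0) = 12
  1·m_1 + 4·m_2 + 1·m_3 = 6(Δ_2 - Δ_1) = -18
Natural end conditions: m_0 = m_3 = 0.
Forward elimination and back-substitution give m_0 = 0, m_1 = 22/5, m_2 = -28/5, m_3 = 0.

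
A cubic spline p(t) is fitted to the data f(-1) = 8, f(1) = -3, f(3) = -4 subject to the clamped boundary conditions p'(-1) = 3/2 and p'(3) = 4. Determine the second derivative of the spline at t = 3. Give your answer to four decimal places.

3.6250

Let σ_i = p''(x_i). Step sizes h_i = 2, 2; slopes of the chords Δ_i = (y_(i+1) - y_i)/h_i = -11/2, -1/2.
  2·σ_0 + 8·σ_1 + 2·σ_2 = 6(Δ_1 - Δ_0) = 30
Clamped end conditions give two more equations: 2h_0·σ_0 + h_0·σ_1 = 6(Δ_0 - p'(-1)) = -42 and h_1·σ_1 + 2h_1·σ_2 = 6(p'(3) - Δ_1) = 27.
Hence σ_0 = -109/8, σ_1 = 25/4, σ_2 = 29/8.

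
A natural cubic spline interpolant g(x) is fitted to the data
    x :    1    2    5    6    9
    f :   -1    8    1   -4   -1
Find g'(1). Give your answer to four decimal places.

10.4630

Let M_i = g''(x_i). Step sizes h_i = 1, 3, 1, 3; slopes of the chords Δ_i = (y_(i+1) - y_i)/h_i = 9, -7/3, -5, 1.
  1·M_0 + 8·M_1 + 3·M_2 = 6(Δ_1 - Δ_0) = -68
  3·M_1 + 8·M_2 + 1·M_3 = 6(Δ_2 - Δ_1) = -16
  1·M_2 + 8·M_3 + 3·M_4 = 6(Δ_3 - Δ_2) = 36
Natural end conditions: M_0 = M_4 = 0.
Solving the tridiagonal system: M_0 = 0, M_1 = -79/9, M_2 = 20/27, M_3 = 119/27, M_4 = 0.
On [1, 2], g'(x) = b_0 + 2c_0·(x - 1) + 3d_0·(x - 1)² with b_0 = Δ_0 - h_0(2M_0 + M_1)/6 = 565/54, c_0 = M_0/2 = 0, d_0 = (M_1 - M_0)/(6h_0) = -79/54. So g'(1) = 565/54.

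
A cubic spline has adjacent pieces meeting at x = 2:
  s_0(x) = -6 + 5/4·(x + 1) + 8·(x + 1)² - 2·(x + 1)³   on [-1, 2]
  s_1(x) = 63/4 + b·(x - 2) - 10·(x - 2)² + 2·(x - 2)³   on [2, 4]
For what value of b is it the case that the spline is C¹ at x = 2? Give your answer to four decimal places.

-4.7500

s_0'(x) = 5/4 + 16·(x + 1) - 6·(x + 1)², so s_0'(2) = -19/4. On the right, s_1'(2) = b, so b = -19/4.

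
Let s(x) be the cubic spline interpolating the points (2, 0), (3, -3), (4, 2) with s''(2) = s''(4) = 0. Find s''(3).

With σ_i denoting the second derivative at x_i, h_i = 1, 1, and Δ_i = (y_(i+1) − y_i)/h_i = -3, 5:
  1·σ_0 + 4·σ_1 + 1·σ_2 = 6(Δ_1 - Δ_0) = 48
Natural end conditions: σ_0 = σ_2 = 0.
Forward elimination and back-substitution give σ_0 = 0, σ_1 = 12, σ_2 = 0.

12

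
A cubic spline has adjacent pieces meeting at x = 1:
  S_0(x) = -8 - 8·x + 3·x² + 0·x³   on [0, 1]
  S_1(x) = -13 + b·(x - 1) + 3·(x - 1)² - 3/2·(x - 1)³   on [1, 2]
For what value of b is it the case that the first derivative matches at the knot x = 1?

S_0'(x) = -8 + 6·x + 0·x², so S_0'(1) = -2. On the right, S_1'(1) = b, so b = -2.

-2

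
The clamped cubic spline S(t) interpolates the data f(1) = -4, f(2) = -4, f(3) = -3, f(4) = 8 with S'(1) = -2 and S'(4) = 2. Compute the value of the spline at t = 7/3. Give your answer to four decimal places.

Write σ_i for S''(x_i). With h_i = 1, 1, 1 and divided differences Δ_i = 0, 1, 11, the continuity of S' gives the tridiagonal system
  1·σ_0 + 4·σ_1 + 1·σ_2 = 6(Δ_1 - Δ_0) = 6
  1·σ_1 + 4·σ_2 + 1·σ_3 = 6(Δ_2 - Δ_1) = 60
Clamped end conditions give two more equations: 2h_0·σ_0 + h_0·σ_1 = 6(Δ_0 - S'(1)) = 12 and h_2·σ_2 + 2h_2·σ_3 = 6(S'(4) - Δ_2) = -54.
Hence σ_0 = 148/15, σ_1 = -116/15, σ_2 = 406/15, σ_3 = -608/15.
On [2, 3], S(t) = -4 - 14/15·(t - 2) - 58/15·(t - 2)² + 29/5·(t - 2)³.
With (t - 2) = 1/3: S(7/3) = -611/135.

-4.5259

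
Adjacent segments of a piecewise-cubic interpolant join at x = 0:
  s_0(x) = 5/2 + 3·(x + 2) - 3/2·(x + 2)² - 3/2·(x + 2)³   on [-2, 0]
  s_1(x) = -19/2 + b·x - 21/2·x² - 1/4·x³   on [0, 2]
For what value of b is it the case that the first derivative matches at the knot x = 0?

s_0'(x) = 3 - 3·(x + 2) - 9/2·(x + 2)², so s_0'(0) = -21. On the right, s_1'(0) = b, so b = -21.

-21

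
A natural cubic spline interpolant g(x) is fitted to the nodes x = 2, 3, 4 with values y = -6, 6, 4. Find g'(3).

Put σ_i = g'' at the i-th knot. Here h = (1, 1) and Δ = (12, -2), so the interior equations h_(i-1)·σ_(i-1) + 2(h_(i-1)+h_i)·σ_i + h_i·σ_(i+1) = 6(Δ_i − Δ_(i-1)) read
  1·σ_0 + 4·σ_1 + 1·σ_2 = 6(Δ_1 - Δ_0) = -84
Natural end conditions: σ_0 = σ_2 = 0.
Solving the tridiagonal system: σ_0 = 0, σ_1 = -21, σ_2 = 0.
On [3, 4], g'(x) = b_1 + 2c_1·(x - 3) + 3d_1·(x - 3)² with b_1 = Δ_1 - h_1(2σ_1 + σ_2)/6 = 5, c_1 = σ_1/2 = -21/2, d_1 = (σ_2 - σ_1)/(6h_1) = 7/2. So g'(3) = 5.

5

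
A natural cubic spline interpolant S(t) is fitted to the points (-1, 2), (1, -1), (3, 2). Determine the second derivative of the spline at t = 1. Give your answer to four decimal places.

2.2500

Write M_i for S''(x_i). With h_i = 2, 2 and divided differences Δ_i = -3/2, 3/2, the continuity of S' gives the tridiagonal system
  2·M_0 + 8·M_1 + 2·M_2 = 6(Δ_1 - Δ_0) = 18
Natural end conditions: M_0 = M_2 = 0.
Solving the tridiagonal system: M_0 = 0, M_1 = 9/4, M_2 = 0.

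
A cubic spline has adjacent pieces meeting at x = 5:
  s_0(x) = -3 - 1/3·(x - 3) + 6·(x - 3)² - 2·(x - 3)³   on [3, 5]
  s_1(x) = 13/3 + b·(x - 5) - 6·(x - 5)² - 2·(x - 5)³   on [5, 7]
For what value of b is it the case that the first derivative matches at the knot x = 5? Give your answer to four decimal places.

-0.3333

s_0'(x) = -1/3 + 12·(x - 3) - 6·(x - 3)², so s_0'(5) = -1/3. On the right, s_1'(5) = b, so b = -1/3.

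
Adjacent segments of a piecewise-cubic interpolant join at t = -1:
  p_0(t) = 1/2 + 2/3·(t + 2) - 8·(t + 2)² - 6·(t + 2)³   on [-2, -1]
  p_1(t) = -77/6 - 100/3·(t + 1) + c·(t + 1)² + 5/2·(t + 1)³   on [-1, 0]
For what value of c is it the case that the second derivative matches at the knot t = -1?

-26

p_0''(t) = -16 - 36·(t + 2), so p_0''(-1) = -52. On the right, p_1''(-1) = 2c, so c = -26.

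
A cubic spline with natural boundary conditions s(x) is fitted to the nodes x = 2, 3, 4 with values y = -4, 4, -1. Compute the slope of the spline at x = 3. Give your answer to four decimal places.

1.5000

Let M_i = s''(x_i). Step sizes h_i = 1, 1; slopes of the chords Δ_i = (y_(i+1) - y_i)/h_i = 8, -5.
  1·M_0 + 4·M_1 + 1·M_2 = 6(Δ_1 - Δ_0) = -78
Natural end conditions: M_0 = M_2 = 0.
Forward elimination and back-substitution give M_0 = 0, M_1 = -39/2, M_2 = 0.
On [3, 4], s'(x) = b_1 + 2c_1·(x - 3) + 3d_1·(x - 3)² with b_1 = Δ_1 - h_1(2M_1 + M_2)/6 = 3/2, c_1 = M_1/2 = -39/4, d_1 = (M_2 - M_1)/(6h_1) = 13/4. So s'(3) = 3/2.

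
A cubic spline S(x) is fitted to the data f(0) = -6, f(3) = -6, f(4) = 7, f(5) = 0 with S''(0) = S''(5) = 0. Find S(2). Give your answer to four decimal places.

-13.7419

Put σ_i = S'' at the i-th knot. Here h = (3, 1, 1) and Δ = (0, 13, -7), so the interior equations h_(i-1)·σ_(i-1) + 2(h_(i-1)+h_i)·σ_i + h_i·σ_(i+1) = 6(Δ_i − Δ_(i-1)) read
  3·σ_0 + 8·σ_1 + 1·σ_2 = 6(Δ_1 - Δ_0) = 78
  1·σ_1 + 4·σ_2 + 1·σ_3 = 6(Δ_2 - Δ_1) = -120
Natural end conditions: σ_0 = σ_3 = 0.
Solving: σ_0 = 0, σ_1 = 432/31, σ_2 = -1038/31, σ_3 = 0.
On [0, 3], S(x) = -6 - 216/31·x + 0·x² + 24/31·x³.
With x = 2: S(2) = -426/31.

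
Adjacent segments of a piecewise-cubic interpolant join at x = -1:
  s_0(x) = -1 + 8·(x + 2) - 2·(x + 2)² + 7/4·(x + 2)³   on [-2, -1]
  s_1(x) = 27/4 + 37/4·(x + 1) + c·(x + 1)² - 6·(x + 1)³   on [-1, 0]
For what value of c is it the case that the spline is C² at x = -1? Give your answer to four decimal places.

s_0''(x) = -4 + 21/2·(x + 2), so s_0''(-1) = 13/2. On the right, s_1''(-1) = 2c, so c = 13/4.

3.2500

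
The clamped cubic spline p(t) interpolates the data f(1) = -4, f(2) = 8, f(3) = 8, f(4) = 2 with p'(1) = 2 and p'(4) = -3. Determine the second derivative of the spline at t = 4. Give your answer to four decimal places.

11.4667

Put σ_i = p'' at the i-th knot. Here h = (1, 1, 1) and Δ = (12, 0, -6), so the interior equations h_(i-1)·σ_(i-1) + 2(h_(i-1)+h_i)·σ_i + h_i·σ_(i+1) = 6(Δ_i − Δ_(i-1)) read
  1·σ_0 + 4·σ_1 + 1·σ_2 = 6(Δ_1 - Δ_0) = -72
  1·σ_1 + 4·σ_2 + 1·σ_3 = 6(Δ_2 - Δ_1) = -36
Clamped end conditions give two more equations: 2h_0·σ_0 + h_0·σ_1 = 6(Δ_0 - p'(1)) = 60 and h_2·σ_2 + 2h_2·σ_3 = 6(p'(4) - Δ_2) = 18.
Forward elimination and back-substitution give σ_0 = 658/15, σ_1 = -416/15, σ_2 = -74/15, σ_3 = 172/15.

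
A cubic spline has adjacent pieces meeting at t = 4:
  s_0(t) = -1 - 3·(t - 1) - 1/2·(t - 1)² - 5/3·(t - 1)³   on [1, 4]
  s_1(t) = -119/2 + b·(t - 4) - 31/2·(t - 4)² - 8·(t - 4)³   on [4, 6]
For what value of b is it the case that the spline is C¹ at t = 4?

s_0'(t) = -3 - 1·(t - 1) - 5·(t - 1)², so s_0'(4) = -51. On the right, s_1'(4) = b, so b = -51.

-51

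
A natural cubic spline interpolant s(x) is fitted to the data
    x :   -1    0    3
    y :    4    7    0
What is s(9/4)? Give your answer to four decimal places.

Write σ_i for s''(x_i). With h_i = 1, 3 and divided differences Δ_i = 3, -7/3, the continuity of s' gives the tridiagonal system
  1·σ_0 + 8·σ_1 + 3·σ_2 = 6(Δ_1 - Δ_0) = -32
Natural end conditions: σ_0 = σ_2 = 0.
Solving: σ_0 = 0, σ_1 = -4, σ_2 = 0.
On [0, 3], s(x) = 7 + 5/3·x - 2·x² + 2/9·x³.
With x = 9/4: s(9/4) = 101/32.

3.1563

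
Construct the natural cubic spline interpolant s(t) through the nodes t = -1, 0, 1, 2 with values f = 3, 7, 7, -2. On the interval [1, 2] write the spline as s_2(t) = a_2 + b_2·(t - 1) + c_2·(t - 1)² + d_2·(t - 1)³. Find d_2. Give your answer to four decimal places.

2.1333

Let σ_i = s''(x_i). Step sizes h_i = 1, 1, 1; slopes of the chords Δ_i = (y_(i+1) - y_i)/h_i = 4, 0, -9.
  1·σ_0 + 4·σ_1 + 1·σ_2 = 6(Δ_1 - Δ_0) = -24
  1·σ_1 + 4·σ_2 + 1·σ_3 = 6(Δ_2 - Δ_1) = -54
Natural end conditions: σ_0 = σ_3 = 0.
Solving: σ_0 = 0, σ_1 = -14/5, σ_2 = -64/5, σ_3 = 0.
On [1, 2], with s_2(t) = a_2 + b_2·(t - 1) + c_2·(t - 1)² + d_2·(t - 1)³: c_2 = σ_2/2 = -32/5, d_2 = (σ_3 - σ_2)/(6h_2) = 32/15, b_2 = Δ_2 - h_2(2σ_2 + σ_3)/6 = -71/15.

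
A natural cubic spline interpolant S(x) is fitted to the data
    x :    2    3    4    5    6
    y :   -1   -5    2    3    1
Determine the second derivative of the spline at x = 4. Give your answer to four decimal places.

-13.7143

With M_i denoting the second derivative at x_i, h_i = 1, 1, 1, 1, and Δ_i = (y_(i+1) − y_i)/h_i = -4, 7, 1, -2:
  1·M_0 + 4·M_1 + 1·M_2 = 6(Δ_1 - Δ_0) = 66
  1·M_1 + 4·M_2 + 1·M_3 = 6(Δ_2 - Δ_1) = -36
  1·M_2 + 4·M_3 + 1·M_4 = 6(Δ_3 - Δ_2) = -18
Natural end conditions: M_0 = M_4 = 0.
Forward elimination and back-substitution give M_0 = 0, M_1 = 279/14, M_2 = -96/7, M_3 = -15/14, M_4 = 0.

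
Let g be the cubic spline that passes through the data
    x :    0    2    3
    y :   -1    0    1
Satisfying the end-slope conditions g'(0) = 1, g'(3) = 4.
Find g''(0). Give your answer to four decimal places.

-0.2500

Put m_i = g'' at the i-th knot. Here h = (2, 1) and Δ = (1/2, 1), so the interior equations h_(i-1)·m_(i-1) + 2(h_(i-1)+h_i)·m_i + h_i·m_(i+1) = 6(Δ_i − Δ_(i-1)) read
  2·m_0 + 6·m_1 + 1·m_2 = 6(Δ_1 - Δ_0) = 3
Clamped end conditions give two more equations: 2h_0·m_0 + h_0·m_1 = 6(Δ_0 - g'(0)) = -3 and h_1·m_1 + 2h_1·m_2 = 6(g'(3) - Δ_1) = 18.
Forward elimination and back-substitution give m_0 = -1/4, m_1 = -1, m_2 = 19/2.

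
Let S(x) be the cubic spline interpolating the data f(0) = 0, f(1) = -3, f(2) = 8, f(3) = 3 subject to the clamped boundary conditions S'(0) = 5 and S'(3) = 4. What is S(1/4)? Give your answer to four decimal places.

0.0406

Let M_i = S''(x_i). Step sizes h_i = 1, 1, 1; slopes of the chords Δ_i = (y_(i+1) - y_i)/h_i = -3, 11, -5.
  1·M_0 + 4·M_1 + 1·M_2 = 6(Δ_1 - Δ_0) = 84
  1·M_1 + 4·M_2 + 1·M_3 = 6(Δ_2 - Δ_1) = -96
Clamped end conditions give two more equations: 2h_0·M_0 + h_0·M_1 = 6(Δ_0 - S'(0)) = -48 and h_2·M_2 + 2h_2·M_3 = 6(S'(3) - Δ_2) = 54.
Solving: M_0 = -694/15, M_1 = 668/15, M_2 = -718/15, M_3 = 764/15.
On [0, 1], S(x) = 0 + 5·x - 347/15·x² + 227/15·x³.
With x = 1/4: S(1/4) = 13/320.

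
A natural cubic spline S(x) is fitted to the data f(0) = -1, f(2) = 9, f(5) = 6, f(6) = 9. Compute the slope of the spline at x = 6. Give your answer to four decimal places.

3.8169

Write M_i for S''(x_i). With h_i = 2, 3, 1 and divided differences Δ_i = 5, -1, 3, the continuity of S' gives the tridiagonal system
  2·M_0 + 10·M_1 + 3·M_2 = 6(Δ_1 - Δ_0) = -36
  3·M_1 + 8·M_2 + 1·M_3 = 6(Δ_2 - Δ_1) = 24
Natural end conditions: M_0 = M_3 = 0.
Solving the tridiagonal system: M_0 = 0, M_1 = -360/71, M_2 = 348/71, M_3 = 0.
On [5, 6], S'(x) = b_2 + 2c_2·(x - 5) + 3d_2·(x - 5)² with b_2 = Δ_2 - h_2(2M_2 + M_3)/6 = 97/71, c_2 = M_2/2 = 174/71, d_2 = (M_3 - M_2)/(6h_2) = -58/71. So S'(6) = 271/71.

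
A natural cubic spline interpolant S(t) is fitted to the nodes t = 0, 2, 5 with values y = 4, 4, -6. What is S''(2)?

-2

Write σ_i for S''(x_i). With h_i = 2, 3 and divided differences Δ_i = 0, -10/3, the continuity of S' gives the tridiagonal system
  2·σ_0 + 10·σ_1 + 3·σ_2 = 6(Δ_1 - Δ_0) = -20
Natural end conditions: σ_0 = σ_2 = 0.
Solving: σ_0 = 0, σ_1 = -2, σ_2 = 0.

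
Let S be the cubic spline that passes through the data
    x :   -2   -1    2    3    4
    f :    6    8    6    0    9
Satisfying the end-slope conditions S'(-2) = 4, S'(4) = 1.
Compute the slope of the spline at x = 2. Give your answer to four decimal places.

-8.7719

Write m_i for S''(x_i). With h_i = 1, 3, 1, 1 and divided differences Δ_i = 2, -2/3, -6, 9, the continuity of S' gives the tridiagonal system
  1·m_0 + 8·m_1 + 3·m_2 = 6(Δ_1 - Δ_0) = -16
  3·m_1 + 8·m_2 + 1·m_3 = 6(Δ_2 - Δ_1) = -32
  1·m_2 + 4·m_3 + 1·m_4 = 6(Δ_3 - Δ_2) = 90
Clamped end conditions give two more equations: 2h_0·m_0 + h_0·m_1 = 6(Δ_0 - S'(-2)) = -12 and h_3·m_3 + 2h_3·m_4 = 6(S'(4) - Δ_3) = -48.
Solving: m_0 = -410/57, m_1 = 136/57, m_2 = -530/57, m_3 = 2008/57, m_4 = -2372/57.
On [2, 3], S'(x) = b_2 + 2c_2·(x - 2) + 3d_2·(x - 2)² with b_2 = Δ_2 - h_2(2m_2 + m_3)/6 = -500/57, c_2 = m_2/2 = -265/57, d_2 = (m_3 - m_2)/(6h_2) = 141/19. So S'(2) = -500/57.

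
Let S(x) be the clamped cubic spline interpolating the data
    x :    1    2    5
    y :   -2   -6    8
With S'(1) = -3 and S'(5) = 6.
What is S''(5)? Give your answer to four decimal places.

-2.9167

With σ_i denoting the second derivative at x_i, h_i = 1, 3, and Δ_i = (y_(i+1) − y_i)/h_i = -4, 14/3:
  1·σ_0 + 8·σ_1 + 3·σ_2 = 6(Δ_1 - Δ_0) = 52
Clamped end conditions give two more equations: 2h_0·σ_0 + h_0·σ_1 = 6(Δ_0 - S'(1)) = -6 and h_1·σ_1 + 2h_1·σ_2 = 6(S'(5) - Δ_1) = 8.
Forward elimination and back-substitution give σ_0 = -29/4, σ_1 = 17/2, σ_2 = -35/12.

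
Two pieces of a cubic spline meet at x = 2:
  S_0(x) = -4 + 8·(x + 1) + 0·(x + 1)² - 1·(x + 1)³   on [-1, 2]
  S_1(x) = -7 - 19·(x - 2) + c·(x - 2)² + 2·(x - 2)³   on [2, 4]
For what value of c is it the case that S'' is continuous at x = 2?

-9

S_0''(x) = 0 - 6·(x + 1), so S_0''(2) = -18. On the right, S_1''(2) = 2c, so c = -9.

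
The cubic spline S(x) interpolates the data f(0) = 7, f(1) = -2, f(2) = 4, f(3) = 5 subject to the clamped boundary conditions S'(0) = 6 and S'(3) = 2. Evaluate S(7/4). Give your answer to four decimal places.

Put M_i = S'' at the i-th knot. Here h = (1, 1, 1) and Δ = (-9, 6, 1), so the interior equations h_(i-1)·M_(i-1) + 2(h_(i-1)+h_i)·M_i + h_i·M_(i+1) = 6(Δ_i − Δ_(i-1)) read
  1·M_0 + 4·M_1 + 1·M_2 = 6(Δ_1 - Δ_0) = 90
  1·M_1 + 4·M_2 + 1·M_3 = 6(Δ_2 - Δ_1) = -30
Clamped end conditions give two more equations: 2h_0·M_0 + h_0·M_1 = 6(Δ_0 - S'(0)) = -90 and h_2·M_2 + 2h_2·M_3 = 6(S'(3) - Δ_2) = 6.
Solving the tridiagonal system: M_0 = -1012/15, M_1 = 674/15, M_2 = -334/15, M_3 = 212/15.
On [1, 2], S(x) = -2 - 79/15·(x - 1) + 337/15·(x - 1)² - 56/5·(x - 1)³.
With (x - 1) = 3/4: S(7/4) = 157/80.

1.9625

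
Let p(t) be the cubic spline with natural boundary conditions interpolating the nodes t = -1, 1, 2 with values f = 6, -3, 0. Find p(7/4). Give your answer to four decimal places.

-1.0430

Let σ_i = p''(x_i). Step sizes h_i = 2, 1; slopes of the chords Δ_i = (y_(i+1) - y_i)/h_i = -9/2, 3.
  2·σ_0 + 6·σ_1 + 1·σ_2 = 6(Δ_1 - Δ_0) = 45
Natural end conditions: σ_0 = σ_2 = 0.
Solving the tridiagonal system: σ_0 = 0, σ_1 = 15/2, σ_2 = 0.
On [1, 2], p(t) = -3 + 1/2·(t - 1) + 15/4·(t - 1)² - 5/4·(t - 1)³.
With (t - 1) = 3/4: p(7/4) = -267/256.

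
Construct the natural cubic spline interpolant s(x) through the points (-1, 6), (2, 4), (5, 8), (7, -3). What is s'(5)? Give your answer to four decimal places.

With σ_i denoting the second derivative at x_i, h_i = 3, 3, 2, and Δ_i = (y_(i+1) − y_i)/h_i = -2/3, 4/3, -11/2:
  3·σ_0 + 12·σ_1 + 3·σ_2 = 6(Δ_1 - Δ_0) = 12
  3·σ_1 + 10·σ_2 + 2·σ_3 = 6(Δ_2 - Δ_1) = -41
Natural end conditions: σ_0 = σ_3 = 0.
Forward elimination and back-substitution give σ_0 = 0, σ_1 = 81/37, σ_2 = -176/37, σ_3 = 0.
On [5, 7], s'(x) = b_2 + 2c_2·(x - 5) + 3d_2·(x - 5)² with b_2 = Δ_2 - h_2(2σ_2 + σ_3)/6 = -517/222, c_2 = σ_2/2 = -88/37, d_2 = (σ_3 - σ_2)/(6h_2) = 44/111. So s'(5) = -517/222.

-2.3288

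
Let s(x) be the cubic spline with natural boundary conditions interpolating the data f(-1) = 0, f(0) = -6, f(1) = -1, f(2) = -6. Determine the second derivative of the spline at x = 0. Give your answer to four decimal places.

Let m_i = s''(x_i). Step sizes h_i = 1, 1, 1; slopes of the chords Δ_i = (y_(i+1) - y_i)/h_i = -6, 5, -5.
  1·m_0 + 4·m_1 + 1·m_2 = 6(Δ_1 - Δ_0) = 66
  1·m_1 + 4·m_2 + 1·m_3 = 6(Δ_2 - Δ_1) = -60
Natural end conditions: m_0 = m_3 = 0.
Forward elimination and back-substitution give m_0 = 0, m_1 = 108/5, m_2 = -102/5, m_3 = 0.

21.6000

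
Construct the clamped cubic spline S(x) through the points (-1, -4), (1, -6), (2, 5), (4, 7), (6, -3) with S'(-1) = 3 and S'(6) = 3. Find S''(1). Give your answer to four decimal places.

19.0820

With m_i denoting the second derivative at x_i, h_i = 2, 1, 2, 2, and Δ_i = (y_(i+1) − y_i)/h_i = -1, 11, 1, -5:
  2·m_0 + 6·m_1 + 1·m_2 = 6(Δ_1 - Δ_0) = 72
  1·m_1 + 6·m_2 + 2·m_3 = 6(Δ_2 - Δ_1) = -60
  2·m_2 + 8·m_3 + 2·m_4 = 6(Δ_3 - Δ_2) = -36
Clamped end conditions give two more equations: 2h_0·m_0 + h_0·m_1 = 6(Δ_0 - S'(-1)) = -24 and h_3·m_3 + 2h_3·m_4 = 6(S'(6) - Δ_3) = 48.
Forward elimination and back-substitution give m_0 = -948/61, m_1 = 1164/61, m_2 = -696/61, m_3 = -324/61, m_4 = 894/61.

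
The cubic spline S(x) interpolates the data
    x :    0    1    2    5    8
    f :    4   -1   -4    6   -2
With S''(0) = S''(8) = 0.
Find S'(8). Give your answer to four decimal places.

-4.9524

Write σ_i for S''(x_i). With h_i = 1, 1, 3, 3 and divided differences Δ_i = -5, -3, 10/3, -8/3, the continuity of S' gives the tridiagonal system
  1·σ_0 + 4·σ_1 + 1·σ_2 = 6(Δ_1 - Δ_0) = 12
  1·σ_1 + 8·σ_2 + 3·σ_3 = 6(Δ_2 - Δ_1) = 38
  3·σ_2 + 12·σ_3 + 3·σ_4 = 6(Δ_3 - Δ_2) = -36
Natural end conditions: σ_0 = σ_4 = 0.
Hence σ_0 = 0, σ_1 = 10/7, σ_2 = 44/7, σ_3 = -32/7, σ_4 = 0.
On [5, 8], S'(x) = b_3 + 2c_3·(x - 5) + 3d_3·(x - 5)² with b_3 = Δ_3 - h_3(2σ_3 + σ_4)/6 = 40/21, c_3 = σ_3/2 = -16/7, d_3 = (σ_4 - σ_3)/(6h_3) = 16/63. So S'(8) = -104/21.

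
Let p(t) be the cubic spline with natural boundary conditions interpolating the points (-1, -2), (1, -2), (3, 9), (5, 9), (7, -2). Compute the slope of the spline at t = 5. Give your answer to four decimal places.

Write σ_i for p''(x_i). With h_i = 2, 2, 2, 2 and divided differences Δ_i = 0, 11/2, 0, -11/2, the continuity of p' gives the tridiagonal system
  2·σ_0 + 8·σ_1 + 2·σ_2 = 6(Δ_1 - Δ_0) = 33
  2·σ_1 + 8·σ_2 + 2·σ_3 = 6(Δ_2 - Δ_1) = -33
  2·σ_2 + 8·σ_3 + 2·σ_4 = 6(Δ_3 - Δ_2) = -33
Natural end conditions: σ_0 = σ_4 = 0.
Solving: σ_0 = 0, σ_1 = 297/56, σ_2 = -33/7, σ_3 = -165/56, σ_4 = 0.
On [5, 7], p'(t) = b_3 + 2c_3·(t - 5) + 3d_3·(t - 5)² with b_3 = Δ_3 - h_3(2σ_3 + σ_4)/6 = -99/28, c_3 = σ_3/2 = -165/112, d_3 = (σ_4 - σ_3)/(6h_3) = 55/224. So p'(5) = -99/28.

-3.5357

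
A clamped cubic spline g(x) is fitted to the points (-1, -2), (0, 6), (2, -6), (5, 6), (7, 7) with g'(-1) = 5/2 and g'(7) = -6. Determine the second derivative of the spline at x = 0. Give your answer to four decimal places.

-22.5385

Let m_i = g''(x_i). Step sizes h_i = 1, 2, 3, 2; slopes of the chords Δ_i = (y_(i+1) - y_i)/h_i = 8, -6, 4, 1/2.
  1·m_0 + 6·m_1 + 2·m_2 = 6(Δ_1 - Δ_0) = -84
  2·m_1 + 10·m_2 + 3·m_3 = 6(Δ_2 - Δ_1) = 60
  3·m_2 + 10·m_3 + 2·m_4 = 6(Δ_3 - Δ_2) = -21
Clamped end conditions give two more equations: 2h_0·m_0 + h_0·m_1 = 6(Δ_0 - g'(-1)) = 33 and h_3·m_3 + 2h_3·m_4 = 6(g'(7) - Δ_3) = -39.
Solving: m_0 = 361/13, m_1 = -293/13, m_2 = 305/26, m_3 = -53/13, m_4 = -401/52.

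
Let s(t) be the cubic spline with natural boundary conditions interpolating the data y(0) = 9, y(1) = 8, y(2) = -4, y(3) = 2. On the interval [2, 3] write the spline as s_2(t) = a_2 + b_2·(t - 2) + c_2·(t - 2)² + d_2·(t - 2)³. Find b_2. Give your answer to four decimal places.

Put M_i = s'' at the i-th knot. Here h = (1, 1, 1) and Δ = (-1, -12, 6), so the interior equations h_(i-1)·M_(i-1) + 2(h_(i-1)+h_i)·M_i + h_i·M_(i+1) = 6(Δ_i − Δ_(i-1)) read
  1·M_0 + 4·M_1 + 1·M_2 = 6(Δ_1 - Δ_0) = -66
  1·M_1 + 4·M_2 + 1·M_3 = 6(Δ_2 - Δ_1) = 108
Natural end conditions: M_0 = M_3 = 0.
Hence M_0 = 0, M_1 = -124/5, M_2 = 166/5, M_3 = 0.
On [2, 3], with s_2(t) = a_2 + b_2·(t - 2) + c_2·(t - 2)² + d_2·(t - 2)³: c_2 = M_2/2 = 83/5, d_2 = (M_3 - M_2)/(6h_2) = -83/15, b_2 = Δ_2 - h_2(2M_2 + M_3)/6 = -76/15.

-5.0667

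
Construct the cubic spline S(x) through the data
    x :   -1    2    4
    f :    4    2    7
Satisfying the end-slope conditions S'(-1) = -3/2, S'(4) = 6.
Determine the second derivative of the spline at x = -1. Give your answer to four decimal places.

0.4333

Put M_i = S'' at the i-th knot. Here h = (3, 2) and Δ = (-2/3, 5/2), so the interior equations h_(i-1)·M_(i-1) + 2(h_(i-1)+h_i)·M_i + h_i·M_(i+1) = 6(Δ_i − Δ_(i-1)) read
  3·M_0 + 10·M_1 + 2·M_2 = 6(Δ_1 - Δ_0) = 19
Clamped end conditions give two more equations: 2h_0·M_0 + h_0·M_1 = 6(Δ_0 - S'(-1)) = 5 and h_1·M_1 + 2h_1·M_2 = 6(S'(4) - Δ_1) = 21.
Solving the tridiagonal system: M_0 = 13/30, M_1 = 4/5, M_2 = 97/20.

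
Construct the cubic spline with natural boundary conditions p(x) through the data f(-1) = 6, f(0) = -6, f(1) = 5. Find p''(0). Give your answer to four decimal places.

34.5000

Let M_i = p''(x_i). Step sizes h_i = 1, 1; slopes of the chords Δ_i = (y_(i+1) - y_i)/h_i = -12, 11.
  1·M_0 + 4·M_1 + 1·M_2 = 6(Δ_1 - Δ_0) = 138
Natural end conditions: M_0 = M_2 = 0.
Hence M_0 = 0, M_1 = 69/2, M_2 = 0.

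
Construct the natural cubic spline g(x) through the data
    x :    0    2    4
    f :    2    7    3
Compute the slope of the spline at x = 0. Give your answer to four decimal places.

Write M_i for g''(x_i). With h_i = 2, 2 and divided differences Δ_i = 5/2, -2, the continuity of g' gives the tridiagonal system
  2·M_0 + 8·M_1 + 2·M_2 = 6(Δ_1 - Δ_0) = -27
Natural end conditions: M_0 = M_2 = 0.
Solving: M_0 = 0, M_1 = -27/8, M_2 = 0.
On [0, 2], g'(x) = b_0 + 2c_0·x + 3d_0·x² with b_0 = Δ_0 - h_0(2M_0 + M_1)/6 = 29/8, c_0 = M_0/2 = 0, d_0 = (M_1 - M_0)/(6h_0) = -9/32. So g'(0) = 29/8.

3.6250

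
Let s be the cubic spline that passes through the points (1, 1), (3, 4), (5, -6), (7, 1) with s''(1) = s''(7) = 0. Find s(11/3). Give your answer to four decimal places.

0.7704

Write M_i for s''(x_i). With h_i = 2, 2, 2 and divided differences Δ_i = 3/2, -5, 7/2, the continuity of s' gives the tridiagonal system
  2·M_0 + 8·M_1 + 2·M_2 = 6(Δ_1 - Δ_0) = -39
  2·M_1 + 8·M_2 + 2·M_3 = 6(Δ_2 - Δ_1) = 51
Natural end conditions: M_0 = M_3 = 0.
Solving the tridiagonal system: M_0 = 0, M_1 = -69/10, M_2 = 81/10, M_3 = 0.
On [3, 5], s(x) = 4 - 31/10·(x - 3) - 69/20·(x - 3)² + 5/4·(x - 3)³.
With (x - 3) = 2/3: s(11/3) = 104/135.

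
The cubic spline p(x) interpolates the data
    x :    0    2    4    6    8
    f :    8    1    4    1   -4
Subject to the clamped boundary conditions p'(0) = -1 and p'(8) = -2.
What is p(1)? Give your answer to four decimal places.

Write σ_i for p''(x_i). With h_i = 2, 2, 2, 2 and divided differences Δ_i = -7/2, 3/2, -3/2, -5/2, the continuity of p' gives the tridiagonal system
  2·σ_0 + 8·σ_1 + 2·σ_2 = 6(Δ_1 - Δ_0) = 30
  2·σ_1 + 8·σ_2 + 2·σ_3 = 6(Δ_2 - Δ_1) = -18
  2·σ_2 + 8·σ_3 + 2·σ_4 = 6(Δ_3 - Δ_2) = -6
Clamped end conditions give two more equations: 2h_0·σ_0 + h_0·σ_1 = 6(Δ_0 - p'(0)) = -15 and h_3·σ_3 + 2h_3·σ_4 = 6(p'(8) - Δ_3) = 3.
Solving the tridiagonal system: σ_0 = -391/56, σ_1 = 181/28, σ_2 = -31/8, σ_3 = 1/28, σ_4 = 41/56.
On [0, 2], p(x) = 8 - 1·x - 391/112·x² + 251/224·x³.
With x = 1: p(1) = 1037/224.

4.6295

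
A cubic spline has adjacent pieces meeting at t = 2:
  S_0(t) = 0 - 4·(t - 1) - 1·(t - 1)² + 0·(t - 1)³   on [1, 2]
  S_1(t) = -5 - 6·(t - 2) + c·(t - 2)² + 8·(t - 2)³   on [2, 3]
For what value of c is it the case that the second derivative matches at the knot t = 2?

S_0''(t) = -2 + 0·(t - 1), so S_0''(2) = -2. On the right, S_1''(2) = 2c, so c = -1.

-1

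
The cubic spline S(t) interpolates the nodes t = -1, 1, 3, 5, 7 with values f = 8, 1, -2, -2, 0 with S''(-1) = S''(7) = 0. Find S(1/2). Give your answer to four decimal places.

Write M_i for S''(x_i). With h_i = 2, 2, 2, 2 and divided differences Δ_i = -7/2, -3/2, 0, 1, the continuity of S' gives the tridiagonal system
  2·M_0 + 8·M_1 + 2·M_2 = 6(Δ_1 - Δ_0) = 12
  2·M_1 + 8·M_2 + 2·M_3 = 6(Δ_2 - Δ_1) = 9
  2·M_2 + 8·M_3 + 2·M_4 = 6(Δ_3 - Δ_2) = 6
Natural end conditions: M_0 = M_4 = 0.
Solving: M_0 = 0, M_1 = 75/56, M_2 = 9/14, M_3 = 33/56, M_4 = 0.
On [-1, 1], S(t) = 8 - 221/56·(t + 1) + 0·(t + 1)² + 25/224·(t + 1)³.
With (t + 1) = 3/2: S(1/2) = 629/256.

2.4570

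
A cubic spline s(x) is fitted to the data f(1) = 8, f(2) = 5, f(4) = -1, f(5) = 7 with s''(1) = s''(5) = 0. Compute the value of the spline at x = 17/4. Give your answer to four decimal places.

0.3232

Write m_i for s''(x_i). With h_i = 1, 2, 1 and divided differences Δ_i = -3, -3, 8, the continuity of s' gives the tridiagonal system
  1·m_0 + 6·m_1 + 2·m_2 = 6(Δ_1 - Δ_0) = 0
  2·m_1 + 6·m_2 + 1·m_3 = 6(Δ_2 - Δ_1) = 66
Natural end conditions: m_0 = m_3 = 0.
Forward elimination and back-substitution give m_0 = 0, m_1 = -33/8, m_2 = 99/8, m_3 = 0.
On [4, 5], s(x) = -1 + 31/8·(x - 4) + 99/16·(x - 4)² - 33/16·(x - 4)³.
With (x - 4) = 1/4: s(17/4) = 331/1024.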